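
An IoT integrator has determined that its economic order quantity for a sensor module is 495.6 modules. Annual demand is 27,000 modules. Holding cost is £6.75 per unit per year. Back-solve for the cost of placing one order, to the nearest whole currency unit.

S ≈ £31

The basic EOQ model gives Q* = √(2DS/H); rearrange for the unknown.
From Q* = √(2DS/H): S = Q*²H / (2D) = 495.6² × 6.75 / (2 × 27,000) = 30.7024.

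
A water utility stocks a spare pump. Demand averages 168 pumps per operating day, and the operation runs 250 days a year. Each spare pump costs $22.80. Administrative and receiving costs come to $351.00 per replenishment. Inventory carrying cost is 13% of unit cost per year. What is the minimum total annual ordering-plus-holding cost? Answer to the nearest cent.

TC* ≈ $9,348.29

Annual demand D = 168 × 250 = 42,000.
Holding cost H = 0.13 × $22.80 = $2.9640 per unit per year.
The optimal lot size = √(2DS/H) = √(2 × 42,000 × 351 / 2.964) ≈ 3153.94.
At Q*, ordering cost (D/Q*)S equals holding cost (Q*/2)H, each = √(DSH/2).
Minimum total = √(2DSH) = √(2 × 42,000 × 351 × 2.964) ≈ 9348.293.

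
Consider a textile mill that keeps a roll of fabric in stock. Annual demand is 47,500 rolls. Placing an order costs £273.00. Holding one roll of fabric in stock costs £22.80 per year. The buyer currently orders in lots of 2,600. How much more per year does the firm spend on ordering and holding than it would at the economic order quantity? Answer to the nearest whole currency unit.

Extra cost ≈ £10,310 per year

EOQ = √(2DS/H) = √(2 × 47,500 × 273 / 22.8) ≈ 1066.54.
Cost at Q* = (D/Q*)S + (Q*/2)H = √(2DSH) ≈ £24,317.03.
Cost at Q = 2,600: (47,500/2,600)×273 + (2,600/2)×22.8 = £4,987.50 + £29,640.00 = £34,627.50.
Excess = £34,627.50 − £24,317.03 = £10,310.47.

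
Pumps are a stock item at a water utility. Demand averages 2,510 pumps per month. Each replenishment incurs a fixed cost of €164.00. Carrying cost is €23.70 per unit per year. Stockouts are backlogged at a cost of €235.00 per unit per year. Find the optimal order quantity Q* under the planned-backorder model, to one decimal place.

Q* ≈ 677.4 pumps

Annual demand D = 2,510 × 12 = 30,120.
With planned backorders, Q* = √(2DS/H) · √((H+B)/B).
√(2DS/H) = √(2 × 30,120 × 164 / 23.7) = 645.640.
√((H+B)/B) = √((23.7+235)/235) = 1.0492.
Q* ≈ 677.415.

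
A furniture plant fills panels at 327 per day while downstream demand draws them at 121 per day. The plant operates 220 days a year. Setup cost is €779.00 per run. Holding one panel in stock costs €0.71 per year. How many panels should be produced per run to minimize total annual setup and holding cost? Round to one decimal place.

Q* ≈ 9,629.4 panels

Annual demand D = 121 × 220 = 26,620.
Production build-up factor (1 − d/p) = 1 − 121/327 = 0.6300.
Q* = √(2DS / (H(1 − d/p))) = √(2 × 26,620 × 779 / (0.71 × 0.6300)).
= √(41,473,960 / 0.4473) ≈ 9629.391.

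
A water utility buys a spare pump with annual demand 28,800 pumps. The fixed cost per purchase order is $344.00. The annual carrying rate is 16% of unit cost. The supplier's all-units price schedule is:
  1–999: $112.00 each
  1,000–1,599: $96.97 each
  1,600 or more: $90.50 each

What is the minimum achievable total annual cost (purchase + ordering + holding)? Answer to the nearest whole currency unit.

Holding cost per unit per year at price C is H = 0.16·C.
Evaluate total cost at each tier's feasible EOQ or, if the EOQ is below the tier, at the tier's minimum quantity.
Tier 1 ($112.00): EOQ = 1051.5 exceeds tier's upper bound 999, so this tier is dominated.
EOQ at $96.97 = 1130.1 (feasible in tier 2): TC = 28,800×$96.97 + (28,800/1130.1)×344 + (1130.1/2)×0.16×$96.97 = $2,810,269.52.
EOQ at $90.50 = 1169.8 < 1600, so use break Q=1600: TC = 28,800×$90.50 + (28,800/1600.0)×344 + (1600.0/2)×0.16×$90.50 = $2,624,176.00.
Lowest total cost among the candidates is at Q = 1600.0.

TC* ≈ $2,624,176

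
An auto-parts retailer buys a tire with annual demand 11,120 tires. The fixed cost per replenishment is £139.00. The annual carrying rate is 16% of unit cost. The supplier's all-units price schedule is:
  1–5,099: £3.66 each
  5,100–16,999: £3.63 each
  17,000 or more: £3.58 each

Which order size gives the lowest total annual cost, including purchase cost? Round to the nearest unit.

Holding cost per unit per year at price C is H = 0.16·C.
Candidates are each tier's EOQ (if it falls in that tier) and each price-break quantity.
EOQ at £3.66 = 2297.6 (feasible in tier 1): TC = 11,120×£3.66 + (11,120/2297.6)×139 + (2297.6/2)×0.16×£3.66 = £42,044.67.
EOQ at £3.63 = 2307.1 < 5100, so use break Q=5100: TC = 11,120×£3.63 + (11,120/5100.0)×139 + (5100.0/2)×0.16×£3.63 = £42,149.71.
EOQ at £3.58 = 2323.1 < 17000, so use break Q=17000: TC = 11,120×£3.58 + (11,120/17000.0)×139 + (17000.0/2)×0.16×£3.58 = £44,769.32.
Lowest total cost is £42,044.67 at Q = 2297.6.

Q* ≈ 2,298 tires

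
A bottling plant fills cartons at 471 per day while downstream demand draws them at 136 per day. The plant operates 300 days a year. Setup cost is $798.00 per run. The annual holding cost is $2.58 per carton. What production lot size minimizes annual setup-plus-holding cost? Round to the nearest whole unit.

Q* ≈ 5,957 cartons

Annual demand D = 136 × 300 = 40,800.
Production build-up factor (1 − d/p) = 1 − 136/471 = 0.7113.
Q* = √(2DS / (H(1 − d/p))) = √(2 × 40,800 × 798 / (2.58 × 0.7113)).
= √(65,116,800 / 1.835) ≈ 5956.961.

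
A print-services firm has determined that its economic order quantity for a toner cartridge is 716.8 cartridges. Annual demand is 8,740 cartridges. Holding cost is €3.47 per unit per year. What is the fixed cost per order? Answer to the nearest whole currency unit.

S ≈ €102

The basic EOQ model gives Q* = √(2DS/H); rearrange for the unknown.
From Q* = √(2DS/H): S = Q*²H / (2D) = 716.8² × 3.47 / (2 × 8,740) = 101.9962.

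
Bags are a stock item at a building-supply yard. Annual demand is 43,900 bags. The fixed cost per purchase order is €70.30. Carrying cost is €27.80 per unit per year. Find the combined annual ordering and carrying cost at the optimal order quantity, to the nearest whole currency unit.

The optimal lot size = √(2DS/H) = √(2 × 43,900 × 70.3 / 27.8) ≈ 471.20.
At the optimum the two cost components are equal, so total cost = 2·(Q*/2)H = Q*·H.
Minimum total = √(2DSH) = √(2 × 43,900 × 70.3 × 27.8) ≈ 13099.277.

TC* ≈ €13,099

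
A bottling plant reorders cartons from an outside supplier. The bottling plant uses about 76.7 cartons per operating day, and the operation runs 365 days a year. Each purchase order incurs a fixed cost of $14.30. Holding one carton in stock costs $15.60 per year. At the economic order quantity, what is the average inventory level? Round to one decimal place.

Average inventory ≈ 113.3 cartons

Annual demand D = 76.7 × 365 = 27,995.5.
Q* = √(2DS/H) = √(2 × 27,995.5 × 14.3 / 15.6) ≈ 226.55.
Average inventory = Q*/2 ≈ 226.55 / 2 = 113.275.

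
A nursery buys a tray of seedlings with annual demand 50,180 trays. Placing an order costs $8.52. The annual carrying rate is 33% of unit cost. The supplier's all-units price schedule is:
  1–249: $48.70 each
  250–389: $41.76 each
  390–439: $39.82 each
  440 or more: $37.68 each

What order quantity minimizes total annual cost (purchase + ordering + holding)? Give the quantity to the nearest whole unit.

Q* ≈ 440 trays

Holding cost per unit per year at price C is H = 0.33·C.
For each price level, check whether its EOQ is feasible; otherwise the best quantity at that price is the breakpoint.
EOQ at $48.70 = 230.7 (feasible in tier 1): TC = 50,180×$48.70 + (50,180/230.7)×8.52 + (230.7/2)×0.33×$48.70 = $2,447,472.99.
EOQ at $41.76 = 249.1 < 250, so use break Q=250: TC = 50,180×$41.76 + (50,180/250.0)×8.52 + (250.0/2)×0.33×$41.76 = $2,098,949.53.
EOQ at $39.82 = 255.1 < 390, so use break Q=390: TC = 50,180×$39.82 + (50,180/390.0)×8.52 + (390.0/2)×0.33×$39.82 = $2,001,826.26.
EOQ at $37.68 = 262.2 < 440, so use break Q=440: TC = 50,180×$37.68 + (50,180/440.0)×8.52 + (440.0/2)×0.33×$37.68 = $1,894,489.64.
Lowest total cost is $1,894,489.64 at Q = 440.0.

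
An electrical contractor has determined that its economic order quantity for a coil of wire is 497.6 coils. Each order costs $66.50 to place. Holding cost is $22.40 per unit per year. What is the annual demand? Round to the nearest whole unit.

The basic EOQ model gives Q* = √(2DS/H); rearrange for the unknown.
From Q* = √(2DS/H): D = Q*²H / (2S) = 497.6² × 22.4 / (2 × 66.5) = 41702.023.

D ≈ 41,702 coils per year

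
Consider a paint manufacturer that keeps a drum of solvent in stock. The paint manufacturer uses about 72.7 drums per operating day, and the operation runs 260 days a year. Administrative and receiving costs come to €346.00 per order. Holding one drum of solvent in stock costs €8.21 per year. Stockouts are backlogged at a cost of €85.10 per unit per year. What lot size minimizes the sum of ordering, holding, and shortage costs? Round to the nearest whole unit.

Annual demand D = 72.7 × 260 = 18,902.
With planned backorders, Q* = √(2DS/H) · √((H+B)/B).
√(2DS/H) = √(2 × 18,902 × 346 / 8.21) = 1262.221.
√((H+B)/B) = √((8.21+85.1)/85.1) = 1.0471.
Q* ≈ 1321.705.

Q* ≈ 1,322 drums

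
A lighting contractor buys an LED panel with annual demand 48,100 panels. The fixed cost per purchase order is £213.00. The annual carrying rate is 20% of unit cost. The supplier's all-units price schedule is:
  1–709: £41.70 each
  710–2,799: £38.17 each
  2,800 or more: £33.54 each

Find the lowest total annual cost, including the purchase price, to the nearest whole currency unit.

Holding cost per unit per year at price C is H = 0.20·C.
Candidates are each tier's EOQ (if it falls in that tier) and each price-break quantity.
Tier 1 (£41.70): EOQ = 1567.5 exceeds tier's upper bound 709, so this tier is dominated.
EOQ at £38.17 = 1638.3 (feasible in tier 2): TC = 48,100×£38.17 + (48,100/1638.3)×213 + (1638.3/2)×0.20×£38.17 = £1,848,484.01.
EOQ at £33.54 = 1747.8 < 2800, so use break Q=2800: TC = 48,100×£33.54 + (48,100/2800.0)×213 + (2800.0/2)×0.20×£33.54 = £1,626,324.24.
Lowest total cost among the candidates is at Q = 2800.0.

TC* ≈ £1,626,324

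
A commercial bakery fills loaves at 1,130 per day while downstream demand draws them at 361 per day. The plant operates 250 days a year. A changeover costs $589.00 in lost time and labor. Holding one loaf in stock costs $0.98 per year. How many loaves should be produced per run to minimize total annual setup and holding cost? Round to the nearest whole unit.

Annual demand D = 361 × 250 = 90,250.
Production build-up factor (1 − d/p) = 1 − 361/1,130 = 0.6805.
Q* = √(2DS / (H(1 − d/p))) = √(2 × 90,250 × 589 / (0.98 × 0.6805)).
= √(106,314,500 / 0.6669) ≈ 12625.810.

Q* ≈ 12,626 loaves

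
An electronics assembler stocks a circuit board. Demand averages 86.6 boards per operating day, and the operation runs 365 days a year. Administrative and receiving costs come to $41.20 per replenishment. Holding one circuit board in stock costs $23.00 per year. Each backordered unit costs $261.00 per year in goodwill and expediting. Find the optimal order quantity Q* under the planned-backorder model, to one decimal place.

Annual demand D = 86.6 × 365 = 31,609.
With planned backorders, Q* = √(2DS/H) · √((H+B)/B).
√(2DS/H) = √(2 × 31,609 × 41.2 / 23) = 336.515.
√((H+B)/B) = √((23+261)/261) = 1.0431.
Q* ≈ 351.030.

Q* ≈ 351.0 boards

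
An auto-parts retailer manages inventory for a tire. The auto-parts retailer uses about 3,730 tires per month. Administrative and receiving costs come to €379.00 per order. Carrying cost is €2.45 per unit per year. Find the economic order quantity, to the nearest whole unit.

Q* ≈ 3,721 tires

Annual demand D = 3,730 × 12 = 44,760.
EOQ = √(2DS / H) = √(2 × 44,760 × 379 / 2.45).
= √(33,928,080 / 2.45) = √13,848,195.9184 ≈ 3721.316.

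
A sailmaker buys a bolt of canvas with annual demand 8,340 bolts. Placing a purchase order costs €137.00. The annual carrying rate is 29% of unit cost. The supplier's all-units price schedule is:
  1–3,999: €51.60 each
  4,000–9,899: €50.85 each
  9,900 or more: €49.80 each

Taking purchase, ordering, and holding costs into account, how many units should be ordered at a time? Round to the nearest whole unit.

Holding cost per unit per year at price C is H = 0.29·C.
For each price level, check whether its EOQ is feasible; otherwise the best quantity at that price is the breakpoint.
EOQ at €51.60 = 390.8 (feasible in tier 1): TC = 8,340×€51.60 + (8,340/390.8)×137 + (390.8/2)×0.29×€51.60 = €436,191.66.
EOQ at €50.85 = 393.7 < 4000, so use break Q=4000: TC = 8,340×€50.85 + (8,340/4000.0)×137 + (4000.0/2)×0.29×€50.85 = €453,867.65.
EOQ at €49.80 = 397.8 < 9900, so use break Q=9900: TC = 8,340×€49.80 + (8,340/9900.0)×137 + (9900.0/2)×0.29×€49.80 = €486,935.31.
Lowest total cost is €436,191.66 at Q = 390.8.

Q* ≈ 391 bolts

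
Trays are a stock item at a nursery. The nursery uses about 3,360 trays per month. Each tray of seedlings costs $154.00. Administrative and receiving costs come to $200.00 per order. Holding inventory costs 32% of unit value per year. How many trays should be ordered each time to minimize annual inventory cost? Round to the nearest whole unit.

Q* ≈ 572 trays

Annual demand D = 3,360 × 12 = 40,320.
Holding cost H = 0.32 × $154.00 = $49.2800 per unit per year.
EOQ = √(2DS / H) = √(2 × 40,320 × 200 / 49.28).
= √(16,128,000 / 49.28) = √327,272.7273 ≈ 572.078.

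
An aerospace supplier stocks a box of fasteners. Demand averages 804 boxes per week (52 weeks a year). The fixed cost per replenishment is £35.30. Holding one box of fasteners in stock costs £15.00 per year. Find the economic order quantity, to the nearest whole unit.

Q* ≈ 444 boxes

Annual demand D = 804 × 52 = 41,808.
EOQ = √(2DS / H) = √(2 × 41,808 × 35.3 / 15).
= √(2,951,644.8 / 15) = √196,776.32 ≈ 443.595.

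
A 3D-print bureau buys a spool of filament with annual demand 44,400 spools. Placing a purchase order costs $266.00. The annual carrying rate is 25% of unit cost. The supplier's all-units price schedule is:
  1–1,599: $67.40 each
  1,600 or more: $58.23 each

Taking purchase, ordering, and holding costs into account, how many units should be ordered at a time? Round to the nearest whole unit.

Holding cost per unit per year at price C is H = 0.25·C.
For each price level, check whether its EOQ is feasible; otherwise the best quantity at that price is the breakpoint.
EOQ at $67.40 = 1184.0 (feasible in tier 1): TC = 44,400×$67.40 + (44,400/1184.0)×266 + (1184.0/2)×0.25×$67.40 = $3,012,510.20.
EOQ at $58.23 = 1273.8 < 1600, so use break Q=1600: TC = 44,400×$58.23 + (44,400/1600.0)×266 + (1600.0/2)×0.25×$58.23 = $2,604,439.50.
Lowest total cost is $2,604,439.50 at Q = 1600.0.

Q* ≈ 1,600 spools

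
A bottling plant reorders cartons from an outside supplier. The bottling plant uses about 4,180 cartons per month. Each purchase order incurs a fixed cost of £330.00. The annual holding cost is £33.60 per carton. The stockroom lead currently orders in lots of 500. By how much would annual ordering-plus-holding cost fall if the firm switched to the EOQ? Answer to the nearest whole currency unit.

Annual demand D = 4,180 × 12 = 50,160.
EOQ = √(2DS/H) = √(2 × 50,160 × 330 / 33.6) ≈ 992.62.
Cost at Q* = (D/Q*)S + (Q*/2)H = √(2DSH) ≈ £33,351.88.
Cost at Q = 500: (50,160/500)×330 + (500/2)×33.6 = £33,105.60 + £8,400.00 = £41,505.60.
Excess = £41,505.60 − £33,351.88 = £8,153.72.

Extra cost ≈ £8,154 per year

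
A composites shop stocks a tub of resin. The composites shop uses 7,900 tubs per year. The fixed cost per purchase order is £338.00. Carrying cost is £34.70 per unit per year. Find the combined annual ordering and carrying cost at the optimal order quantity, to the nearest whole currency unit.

The optimal lot size = √(2DS/H) = √(2 × 7,900 × 338 / 34.7) ≈ 392.30.
At Q*, ordering cost (D/Q*)S equals holding cost (Q*/2)H, each = √(DSH/2).
Minimum total = √(2DSH) = √(2 × 7,900 × 338 × 34.7) ≈ 13612.931.

TC* ≈ £13,613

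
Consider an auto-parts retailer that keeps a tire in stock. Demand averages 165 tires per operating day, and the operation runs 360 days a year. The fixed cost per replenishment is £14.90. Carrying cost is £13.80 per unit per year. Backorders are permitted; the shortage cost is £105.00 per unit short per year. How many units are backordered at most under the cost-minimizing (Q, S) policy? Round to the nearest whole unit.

S* ≈ 44 tires

Annual demand D = 165 × 360 = 59,400.
With planned backorders, Q* = √(2DS/H) · √((H+B)/B).
√(2DS/H) = √(2 × 59,400 × 14.9 / 13.8) = 358.147.
√((H+B)/B) = √((13.8+105)/105) = 1.0637.
Q* ≈ 380.956.
S* = Q* · H/(H+B) = 380.956 × 13.8/118.8 ≈ 44.253.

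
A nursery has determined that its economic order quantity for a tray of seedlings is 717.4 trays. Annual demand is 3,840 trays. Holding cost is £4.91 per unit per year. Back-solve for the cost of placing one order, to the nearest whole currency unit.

The basic EOQ model gives Q* = √(2DS/H); rearrange for the unknown.
From Q* = √(2DS/H): S = Q*²H / (2D) = 717.4² × 4.91 / (2 × 3,840) = 329.0357.

S ≈ £329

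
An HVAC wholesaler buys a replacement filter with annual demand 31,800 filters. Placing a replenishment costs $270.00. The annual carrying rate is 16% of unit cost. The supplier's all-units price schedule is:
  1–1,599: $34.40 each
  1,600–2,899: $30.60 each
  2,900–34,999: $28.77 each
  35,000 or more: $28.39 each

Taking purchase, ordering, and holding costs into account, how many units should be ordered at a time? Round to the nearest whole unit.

Q* ≈ 2,900 filters

Holding cost per unit per year at price C is H = 0.16·C.
For each price level, check whether its EOQ is feasible; otherwise the best quantity at that price is the breakpoint.
Tier 1 ($34.40): EOQ = 1766.3 exceeds tier's upper bound 1599, so this tier is dominated.
EOQ at $30.60 = 1872.8 (feasible in tier 2): TC = 31,800×$30.60 + (31,800/1872.8)×270 + (1872.8/2)×0.16×$30.60 = $982,249.19.
EOQ at $28.77 = 1931.4 < 2900, so use break Q=2900: TC = 31,800×$28.77 + (31,800/2900.0)×270 + (2900.0/2)×0.16×$28.77 = $924,521.33.
EOQ at $28.39 = 1944.3 < 35000, so use break Q=35000: TC = 31,800×$28.39 + (31,800/35000.0)×270 + (35000.0/2)×0.16×$28.39 = $982,539.31.
Lowest total cost is $924,521.33 at Q = 2900.0.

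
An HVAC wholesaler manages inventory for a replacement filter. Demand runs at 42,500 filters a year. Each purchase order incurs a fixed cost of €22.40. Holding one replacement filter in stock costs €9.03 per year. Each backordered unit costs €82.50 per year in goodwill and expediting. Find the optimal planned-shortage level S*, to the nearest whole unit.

With planned backorders, Q* = √(2DS/H) · √((H+B)/B).
√(2DS/H) = √(2 × 42,500 × 22.4 / 9.03) = 459.187.
√((H+B)/B) = √((9.03+82.5)/82.5) = 1.0533.
Q* ≈ 483.665.
S* = Q* · H/(H+B) = 483.665 × 9.03/91.53 ≈ 47.717.

S* ≈ 48 filters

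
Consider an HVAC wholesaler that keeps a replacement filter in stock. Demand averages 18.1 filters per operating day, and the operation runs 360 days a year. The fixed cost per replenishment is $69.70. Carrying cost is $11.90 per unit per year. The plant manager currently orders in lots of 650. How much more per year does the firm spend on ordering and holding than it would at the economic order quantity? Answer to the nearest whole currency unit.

Annual demand D = 18.1 × 360 = 6,516.
EOQ = √(2DS/H) = √(2 × 6,516 × 69.7 / 11.9) ≈ 276.28.
Cost at Q* = (D/Q*)S + (Q*/2)H = √(2DSH) ≈ $3,287.72.
Cost at Q = 650: (6,516/650)×69.7 + (650/2)×11.9 = $698.72 + $3,867.50 = $4,566.22.
Excess = $4,566.22 − $3,287.72 = $1,278.49.

Extra cost ≈ $1,278 per year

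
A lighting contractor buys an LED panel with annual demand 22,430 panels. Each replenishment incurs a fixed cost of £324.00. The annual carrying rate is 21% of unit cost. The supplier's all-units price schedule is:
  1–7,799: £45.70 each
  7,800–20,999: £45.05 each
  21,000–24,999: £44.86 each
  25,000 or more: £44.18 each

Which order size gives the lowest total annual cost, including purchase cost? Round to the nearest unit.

Q* ≈ 1,231 panels

Holding cost per unit per year at price C is H = 0.21·C.
For each price level, check whether its EOQ is feasible; otherwise the best quantity at that price is the breakpoint.
EOQ at £45.70 = 1230.6 (feasible in tier 1): TC = 22,430×£45.70 + (22,430/1230.6)×324 + (1230.6/2)×0.21×£45.70 = £1,036,861.54.
EOQ at £45.05 = 1239.5 < 7800, so use break Q=7800: TC = 22,430×£45.05 + (22,430/7800.0)×324 + (7800.0/2)×0.21×£45.05 = £1,048,299.16.
EOQ at £44.86 = 1242.1 < 21000, so use break Q=21000: TC = 22,430×£44.86 + (22,430/21000.0)×324 + (21000.0/2)×0.21×£44.86 = £1,105,472.16.
EOQ at £44.18 = 1251.6 < 25000, so use break Q=25000: TC = 22,430×£44.18 + (22,430/25000.0)×324 + (25000.0/2)×0.21×£44.18 = £1,107,220.59.
Lowest total cost is £1,036,861.54 at Q = 1230.6.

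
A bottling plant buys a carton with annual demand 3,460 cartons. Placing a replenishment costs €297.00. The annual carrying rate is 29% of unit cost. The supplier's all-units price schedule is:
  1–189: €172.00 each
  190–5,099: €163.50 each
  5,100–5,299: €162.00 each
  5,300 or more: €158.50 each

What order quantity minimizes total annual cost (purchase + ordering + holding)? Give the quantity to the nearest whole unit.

Q* ≈ 208 cartons

Holding cost per unit per year at price C is H = 0.29·C.
For each price level, check whether its EOQ is feasible; otherwise the best quantity at that price is the breakpoint.
Tier 1 (€172.00): EOQ = 203.0 exceeds tier's upper bound 189, so this tier is dominated.
EOQ at €163.50 = 208.2 (feasible in tier 2): TC = 3,460×€163.50 + (3,460/208.2)×297 + (208.2/2)×0.29×€163.50 = €575,581.64.
EOQ at €162.00 = 209.2 < 5100, so use break Q=5100: TC = 3,460×€162.00 + (3,460/5100.0)×297 + (5100.0/2)×0.29×€162.00 = €680,520.49.
EOQ at €158.50 = 211.5 < 5300, so use break Q=5300: TC = 3,460×€158.50 + (3,460/5300.0)×297 + (5300.0/2)×0.29×€158.50 = €670,411.14.
Lowest total cost is €575,581.64 at Q = 208.2.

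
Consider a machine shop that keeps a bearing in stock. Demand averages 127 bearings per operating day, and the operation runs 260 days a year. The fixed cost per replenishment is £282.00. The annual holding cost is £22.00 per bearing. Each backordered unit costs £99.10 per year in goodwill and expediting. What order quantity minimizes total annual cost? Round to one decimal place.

Q* ≈ 1,017.1 bearings

Annual demand D = 127 × 260 = 33,020.
With planned backorders, Q* = √(2DS/H) · √((H+B)/B).
√(2DS/H) = √(2 × 33,020 × 282 / 22) = 920.061.
√((H+B)/B) = √((22+99.1)/99.1) = 1.1054.
Q* ≈ 1017.073.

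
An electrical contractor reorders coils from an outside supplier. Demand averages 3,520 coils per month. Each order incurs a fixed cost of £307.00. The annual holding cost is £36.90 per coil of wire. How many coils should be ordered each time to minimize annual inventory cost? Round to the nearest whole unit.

Annual demand D = 3,520 × 12 = 42,240.
EOQ = √(2DS / H) = √(2 × 42,240 × 307 / 36.9).
= √(25,935,360 / 36.9) = √702,855.2846 ≈ 838.365.

Q* ≈ 838 coils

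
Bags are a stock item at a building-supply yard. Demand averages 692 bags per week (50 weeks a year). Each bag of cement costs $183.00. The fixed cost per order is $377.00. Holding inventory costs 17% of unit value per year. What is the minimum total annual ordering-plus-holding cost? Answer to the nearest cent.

Annual demand D = 692 × 50 = 34,600.
Holding cost H = 0.17 × $183.00 = $31.1100 per unit per year.
Q* = √(2DS/H) = √(2 × 34,600 × 377 / 31.11) ≈ 915.74.
At the optimum the two cost components are equal, so total cost = 2·(Q*/2)H = Q*·H.
Minimum total = √(2DSH) = √(2 × 34,600 × 377 × 31.11) ≈ 28488.772.

TC* ≈ $28,488.77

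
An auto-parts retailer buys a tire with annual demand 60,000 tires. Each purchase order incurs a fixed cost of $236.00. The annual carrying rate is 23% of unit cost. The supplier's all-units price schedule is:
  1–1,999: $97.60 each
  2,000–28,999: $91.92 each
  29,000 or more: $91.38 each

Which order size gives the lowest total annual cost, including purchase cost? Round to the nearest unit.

Q* ≈ 2,000 tires

Holding cost per unit per year at price C is H = 0.23·C.
For each price level, check whether its EOQ is feasible; otherwise the best quantity at that price is the breakpoint.
EOQ at $97.60 = 1123.2 (feasible in tier 1): TC = 60,000×$97.60 + (60,000/1123.2)×236 + (1123.2/2)×0.23×$97.60 = $5,881,213.63.
EOQ at $91.92 = 1157.4 < 2000, so use break Q=2000: TC = 60,000×$91.92 + (60,000/2000.0)×236 + (2000.0/2)×0.23×$91.92 = $5,543,421.60.
EOQ at $91.38 = 1160.8 < 29000, so use break Q=29000: TC = 60,000×$91.38 + (60,000/29000.0)×236 + (29000.0/2)×0.23×$91.38 = $5,788,040.58.
Lowest total cost is $5,543,421.60 at Q = 2000.0.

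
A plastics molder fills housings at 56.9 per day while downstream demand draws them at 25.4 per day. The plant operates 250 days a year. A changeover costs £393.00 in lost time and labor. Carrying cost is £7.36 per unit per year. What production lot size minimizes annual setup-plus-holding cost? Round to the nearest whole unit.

Q* ≈ 1,107 housings

Annual demand D = 25.4 × 250 = 6,350.
Production build-up factor (1 − d/p) = 1 − 25.4/56.9 = 0.5536.
Q* = √(2DS / (H(1 − d/p))) = √(2 × 6,350 × 393 / (7.36 × 0.5536)).
= √(4,991,100 / 4.0745) ≈ 1106.777.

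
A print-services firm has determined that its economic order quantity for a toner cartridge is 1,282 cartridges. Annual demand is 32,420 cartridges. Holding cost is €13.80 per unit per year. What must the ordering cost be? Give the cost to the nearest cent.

S ≈ €349.79

Squaring Q* = √(2DS/H) gives Q*² = 2DS/H.
From Q* = √(2DS/H): S = Q*²H / (2D) = 1,282² × 13.8 / (2 × 32,420) = 349.7938.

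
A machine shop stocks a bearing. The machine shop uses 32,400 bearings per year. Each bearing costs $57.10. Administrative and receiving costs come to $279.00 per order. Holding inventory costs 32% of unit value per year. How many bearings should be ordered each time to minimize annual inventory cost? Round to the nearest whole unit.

Q* ≈ 995 bearings

Holding cost H = 0.32 × $57.10 = $18.2720 per unit per year.
EOQ = √(2DS / H) = √(2 × 32,400 × 279 / 18.272).
= √(18,079,200 / 18.272) = √989,448.3363 ≈ 994.710.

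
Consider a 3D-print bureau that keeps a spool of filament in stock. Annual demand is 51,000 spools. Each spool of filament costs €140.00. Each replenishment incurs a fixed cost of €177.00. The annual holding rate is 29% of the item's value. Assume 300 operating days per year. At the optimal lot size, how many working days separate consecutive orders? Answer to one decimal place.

T ≈ 3.9 days

Holding cost H = 0.29 × €140.00 = €40.6000 per unit per year.
The optimal lot size = √(2DS/H) = √(2 × 51,000 × 177 / 40.6) ≈ 666.84.
Cycle time = Q*/D × 300 = 666.84 / 51,000 × 300 ≈ 3.923 days.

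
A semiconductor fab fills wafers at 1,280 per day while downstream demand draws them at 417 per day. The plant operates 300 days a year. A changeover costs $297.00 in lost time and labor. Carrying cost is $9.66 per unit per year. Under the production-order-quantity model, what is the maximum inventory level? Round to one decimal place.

I_max ≈ 2,277.4 wafers

Annual demand D = 417 × 300 = 125,100.
Production build-up factor (1 − d/p) = 1 − 417/1,280 = 0.6742.
Q* = √(2DS / (H(1 − d/p))) = √(2 × 125,100 × 297 / (9.66 × 0.6742)).
= √(74,309,400 / 6.513) ≈ 3377.792.
Maximum inventory = Q*(1 − d/p) = 3377.792 × 0.6742 ≈ 2277.371.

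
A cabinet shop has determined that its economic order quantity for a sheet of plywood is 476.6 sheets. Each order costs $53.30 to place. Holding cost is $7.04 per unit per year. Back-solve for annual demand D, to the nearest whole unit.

D ≈ 15,001 sheets per year

The basic EOQ model gives Q* = √(2DS/H); rearrange for the unknown.
From Q* = √(2DS/H): D = Q*²H / (2S) = 476.6² × 7.04 / (2 × 53.3) = 15001.115.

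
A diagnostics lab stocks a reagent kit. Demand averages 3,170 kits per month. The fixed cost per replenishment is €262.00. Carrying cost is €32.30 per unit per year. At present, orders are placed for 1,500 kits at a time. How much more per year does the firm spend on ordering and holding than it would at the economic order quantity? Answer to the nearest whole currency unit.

Annual demand D = 3,170 × 12 = 38,040.
EOQ = √(2DS/H) = √(2 × 38,040 × 262 / 32.3) ≈ 785.57.
Cost at Q* = (D/Q*)S + (Q*/2)H = √(2DSH) ≈ €25,373.90.
Cost at Q = 1,500: (38,040/1,500)×262 + (1,500/2)×32.3 = €6,644.32 + €24,225.00 = €30,869.32.
Excess = €30,869.32 − €25,373.90 = €5,495.42.

Extra cost ≈ €5,495 per year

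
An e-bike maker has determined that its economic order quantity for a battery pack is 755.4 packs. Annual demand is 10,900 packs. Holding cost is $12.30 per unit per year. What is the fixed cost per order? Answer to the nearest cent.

Invert the EOQ relation Q*² = 2DS/H.
From Q* = √(2DS/H): S = Q*²H / (2D) = 755.4² × 12.3 / (2 × 10,900) = 321.9605.

S ≈ $321.96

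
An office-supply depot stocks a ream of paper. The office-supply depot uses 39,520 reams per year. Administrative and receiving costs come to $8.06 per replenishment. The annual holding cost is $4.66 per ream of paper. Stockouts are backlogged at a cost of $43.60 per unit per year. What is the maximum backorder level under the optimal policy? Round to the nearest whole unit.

S* ≈ 38 reams

With planned backorders, Q* = √(2DS/H) · √((H+B)/B).
√(2DS/H) = √(2 × 39,520 × 8.06 / 4.66) = 369.741.
√((H+B)/B) = √((4.66+43.6)/43.6) = 1.0521.
Q* ≈ 388.999.
S* = Q* · H/(H+B) = 388.999 × 4.66/48.26 ≈ 37.562.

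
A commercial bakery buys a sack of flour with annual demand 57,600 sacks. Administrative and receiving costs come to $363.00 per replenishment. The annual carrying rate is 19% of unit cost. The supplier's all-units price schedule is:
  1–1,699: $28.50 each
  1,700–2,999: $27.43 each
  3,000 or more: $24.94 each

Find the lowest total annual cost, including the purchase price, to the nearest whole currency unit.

TC* ≈ $1,450,622

Holding cost per unit per year at price C is H = 0.19·C.
For each price level, check whether its EOQ is feasible; otherwise the best quantity at that price is the breakpoint.
Tier 1 ($28.50): EOQ = 2778.9 exceeds tier's upper bound 1699, so this tier is dominated.
EOQ at $27.43 = 2832.6 (feasible in tier 2): TC = 57,600×$27.43 + (57,600/2832.6)×363 + (2832.6/2)×0.19×$27.43 = $1,594,730.82.
EOQ at $24.94 = 2970.7 < 3000, so use break Q=3000: TC = 57,600×$24.94 + (57,600/3000.0)×363 + (3000.0/2)×0.19×$24.94 = $1,450,621.50.
Lowest total cost among the candidates is at Q = 3000.0.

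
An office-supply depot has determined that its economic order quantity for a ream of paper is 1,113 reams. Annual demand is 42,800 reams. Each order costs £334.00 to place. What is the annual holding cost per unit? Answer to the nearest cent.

H ≈ £23.08

Squaring Q* = √(2DS/H) gives Q*² = 2DS/H.
From Q* = √(2DS/H): H = 2DS / Q*² = 2 × 42,800 × 334 / 1,113² = 23.0797.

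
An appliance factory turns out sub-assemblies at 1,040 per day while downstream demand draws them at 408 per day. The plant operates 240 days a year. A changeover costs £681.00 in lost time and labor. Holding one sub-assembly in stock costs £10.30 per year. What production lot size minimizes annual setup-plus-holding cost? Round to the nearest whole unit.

Annual demand D = 408 × 240 = 97,920.
Production build-up factor (1 − d/p) = 1 − 408/1,040 = 0.6077.
Q* = √(2DS / (H(1 − d/p))) = √(2 × 97,920 × 681 / (10.3 × 0.6077)).
= √(133,367,040 / 6.2592) ≈ 4615.978.

Q* ≈ 4,616 sub-assemblies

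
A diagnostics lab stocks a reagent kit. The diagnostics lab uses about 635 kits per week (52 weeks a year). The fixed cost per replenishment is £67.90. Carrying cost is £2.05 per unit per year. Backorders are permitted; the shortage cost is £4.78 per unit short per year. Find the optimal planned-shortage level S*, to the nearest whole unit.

S* ≈ 531 kits

Annual demand D = 635 × 52 = 33,020.
With planned backorders, Q* = √(2DS/H) · √((H+B)/B).
√(2DS/H) = √(2 × 33,020 × 67.9 / 2.05) = 1478.977.
√((H+B)/B) = √((2.05+4.78)/4.78) = 1.1954.
Q* ≈ 1767.901.
S* = Q* · H/(H+B) = 1767.901 × 2.05/6.83 ≈ 530.629.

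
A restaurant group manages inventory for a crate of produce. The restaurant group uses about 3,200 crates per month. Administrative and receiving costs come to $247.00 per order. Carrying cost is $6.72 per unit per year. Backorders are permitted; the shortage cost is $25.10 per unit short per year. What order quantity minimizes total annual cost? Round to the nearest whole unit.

Annual demand D = 3,200 × 12 = 38,400.
With planned backorders, Q* = √(2DS/H) · √((H+B)/B).
√(2DS/H) = √(2 × 38,400 × 247 / 6.72) = 1680.136.
√((H+B)/B) = √((6.72+25.1)/25.1) = 1.1259.
Q* ≈ 1891.724.

Q* ≈ 1,892 crates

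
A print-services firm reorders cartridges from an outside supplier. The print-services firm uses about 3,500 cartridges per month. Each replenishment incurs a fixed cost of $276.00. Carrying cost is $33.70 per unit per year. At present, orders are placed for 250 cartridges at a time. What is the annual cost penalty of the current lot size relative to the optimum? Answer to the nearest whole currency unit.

Annual demand D = 3,500 × 12 = 42,000.
EOQ = √(2DS/H) = √(2 × 42,000 × 276 / 33.7) ≈ 829.43.
Cost at Q* = (D/Q*)S + (Q*/2)H = √(2DSH) ≈ $27,951.76.
Cost at Q = 250: (42,000/250)×276 + (250/2)×33.7 = $46,368.00 + $4,212.50 = $50,580.50.
Excess = $50,580.50 − $27,951.76 = $22,628.74.

Extra cost ≈ $22,629 per year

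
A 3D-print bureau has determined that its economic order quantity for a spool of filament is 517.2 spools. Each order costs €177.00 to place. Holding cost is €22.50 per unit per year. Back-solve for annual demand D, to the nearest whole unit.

Squaring Q* = √(2DS/H) gives Q*² = 2DS/H.
From Q* = √(2DS/H): D = Q*²H / (2S) = 517.2² × 22.5 / (2 × 177) = 17001.854.

D ≈ 17,002 spools per year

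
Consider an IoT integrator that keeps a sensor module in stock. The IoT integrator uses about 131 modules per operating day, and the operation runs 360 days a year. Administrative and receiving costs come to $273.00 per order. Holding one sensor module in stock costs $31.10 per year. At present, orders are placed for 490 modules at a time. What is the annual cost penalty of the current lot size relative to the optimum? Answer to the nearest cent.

Extra cost ≈ $5,595.86 per year

Annual demand D = 131 × 360 = 47,160.
EOQ = √(2DS/H) = √(2 × 47,160 × 273 / 31.1) ≈ 909.92.
Cost at Q* = (D/Q*)S + (Q*/2)H = √(2DSH) ≈ $28,298.50.
Cost at Q = 490: (47,160/490)×273 + (490/2)×31.1 = $26,274.86 + $7,619.50 = $33,894.36.
Excess = $33,894.36 − $28,298.50 = $5,595.86.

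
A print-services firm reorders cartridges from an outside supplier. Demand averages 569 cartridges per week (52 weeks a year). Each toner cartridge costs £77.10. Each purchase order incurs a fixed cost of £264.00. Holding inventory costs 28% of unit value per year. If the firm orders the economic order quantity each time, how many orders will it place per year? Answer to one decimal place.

N ≈ 34.8 orders per year

Annual demand D = 569 × 52 = 29,588.
Holding cost H = 0.28 × £77.10 = £21.5880 per unit per year.
Q* = √(2DS/H) = √(2 × 29,588 × 264 / 21.588) ≈ 850.68.
Orders per year = D / Q* = 29,588 / 850.68 ≈ 34.781.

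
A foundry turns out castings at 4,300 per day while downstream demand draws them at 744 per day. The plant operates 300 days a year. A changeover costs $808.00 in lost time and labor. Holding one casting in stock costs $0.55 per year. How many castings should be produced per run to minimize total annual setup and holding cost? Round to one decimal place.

Q* ≈ 28,160.5 castings

Annual demand D = 744 × 300 = 223,200.
Production build-up factor (1 − d/p) = 1 − 744/4,300 = 0.8270.
Q* = √(2DS / (H(1 − d/p))) = √(2 × 223,200 × 808 / (0.55 × 0.8270)).
= √(360,691,200 / 0.4548) ≈ 28160.462.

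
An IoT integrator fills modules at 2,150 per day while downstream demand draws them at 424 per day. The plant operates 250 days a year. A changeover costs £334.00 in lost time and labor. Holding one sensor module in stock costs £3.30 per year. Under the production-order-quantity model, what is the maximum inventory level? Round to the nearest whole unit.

I_max ≈ 4,150 modules

Annual demand D = 424 × 250 = 106,000.
Production build-up factor (1 − d/p) = 1 − 424/2,150 = 0.8028.
Q* = √(2DS / (H(1 − d/p))) = √(2 × 106,000 × 334 / (3.3 × 0.8028)).
= √(70,808,000 / 2.6492) ≈ 5169.911.
Maximum inventory = Q*(1 − d/p) = 5169.911 × 0.8028 ≈ 4150.356.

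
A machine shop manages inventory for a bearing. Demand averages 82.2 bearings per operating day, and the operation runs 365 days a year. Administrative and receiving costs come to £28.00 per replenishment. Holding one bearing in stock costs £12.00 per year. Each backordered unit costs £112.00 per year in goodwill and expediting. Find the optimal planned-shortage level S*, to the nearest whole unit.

Annual demand D = 82.2 × 365 = 30,003.
With planned backorders, Q* = √(2DS/H) · √((H+B)/B).
√(2DS/H) = √(2 × 30,003 × 28 / 12) = 374.184.
√((H+B)/B) = √((12+112)/112) = 1.0522.
Q* ≈ 393.720.
S* = Q* · H/(H+B) = 393.720 × 12/124 ≈ 38.102.

S* ≈ 38 bearings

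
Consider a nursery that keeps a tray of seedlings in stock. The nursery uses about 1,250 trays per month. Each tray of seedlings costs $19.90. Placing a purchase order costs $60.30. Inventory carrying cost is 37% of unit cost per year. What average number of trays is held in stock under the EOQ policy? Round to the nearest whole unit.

Annual demand D = 1,250 × 12 = 15,000.
Holding cost H = 0.37 × $19.90 = $7.3630 per unit per year.
The optimal lot size = √(2DS/H) = √(2 × 15,000 × 60.3 / 7.363) ≈ 495.67.
Average inventory = Q*/2 ≈ 495.67 / 2 = 247.835.

Average inventory ≈ 248 trays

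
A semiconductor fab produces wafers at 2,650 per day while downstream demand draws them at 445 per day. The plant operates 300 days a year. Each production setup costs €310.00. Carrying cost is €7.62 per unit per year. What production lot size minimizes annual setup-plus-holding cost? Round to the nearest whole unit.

Q* ≈ 3,613 wafers

Annual demand D = 445 × 300 = 133,500.
Production build-up factor (1 − d/p) = 1 − 445/2,650 = 0.8321.
Q* = √(2DS / (H(1 − d/p))) = √(2 × 133,500 × 310 / (7.62 × 0.8321)).
= √(82,770,000 / 6.3404) ≈ 3613.080.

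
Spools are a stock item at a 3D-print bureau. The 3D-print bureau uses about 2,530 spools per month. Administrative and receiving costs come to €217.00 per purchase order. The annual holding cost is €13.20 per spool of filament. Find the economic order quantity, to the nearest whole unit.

Q* ≈ 999 spools

Annual demand D = 2,530 × 12 = 30,360.
EOQ = √(2DS / H) = √(2 × 30,360 × 217 / 13.2).
= √(13,176,240 / 13.2) = √998,200 ≈ 999.100.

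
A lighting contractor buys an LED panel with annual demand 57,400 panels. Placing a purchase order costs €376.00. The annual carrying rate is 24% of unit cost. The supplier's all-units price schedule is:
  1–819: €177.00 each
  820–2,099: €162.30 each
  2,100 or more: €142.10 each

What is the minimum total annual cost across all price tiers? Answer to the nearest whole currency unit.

TC* ≈ €8,202,627

Holding cost per unit per year at price C is H = 0.24·C.
For each price level, check whether its EOQ is feasible; otherwise the best quantity at that price is the breakpoint.
Tier 1 (€177.00): EOQ = 1008.0 exceeds tier's upper bound 819, so this tier is dominated.
EOQ at €162.30 = 1052.7 (feasible in tier 2): TC = 57,400×€162.30 + (57,400/1052.7)×376 + (1052.7/2)×0.24×€162.30 = €9,357,024.33.
EOQ at €142.10 = 1125.0 < 2100, so use break Q=2100: TC = 57,400×€142.10 + (57,400/2100.0)×376 + (2100.0/2)×0.24×€142.10 = €8,202,626.53.
Lowest total cost among the candidates is at Q = 2100.0.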